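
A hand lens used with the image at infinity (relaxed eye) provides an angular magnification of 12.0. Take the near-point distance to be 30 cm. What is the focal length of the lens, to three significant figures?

For the image at infinity, M = D/f.
f = D/M = 30/12.0 = 2.500 cm.

2.50 cm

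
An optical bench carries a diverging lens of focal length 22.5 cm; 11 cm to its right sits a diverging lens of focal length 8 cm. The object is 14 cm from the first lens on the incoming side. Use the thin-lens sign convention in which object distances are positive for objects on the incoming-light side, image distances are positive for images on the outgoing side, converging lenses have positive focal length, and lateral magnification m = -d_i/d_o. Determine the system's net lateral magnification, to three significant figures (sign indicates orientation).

0.178

Applying the thin-lens equation to the first lens, 1/(-22.5) = 1/14 + 1/d_i1, which gives d_i1 = -8.630 cm.
Its lateral magnification is m_1 = -d_i1/d_o1 = -(-8.630)/14 = 0.6164.
With d_i1 < 0 the first image is virtual and lies on the object side; the object distance for lens 2 is d_o2 = 11 - (-8.630) = 19.630 cm.
Applying the thin-lens equation again with f_2 = -8 cm and d_o2 = 19.630 cm gives d_i2 = -5.684 cm.
m_2 = -(-5.684)/(19.630) = 0.2895.
Total m = m_1 x m_2 = (0.6164)(0.2895) = 0.1785.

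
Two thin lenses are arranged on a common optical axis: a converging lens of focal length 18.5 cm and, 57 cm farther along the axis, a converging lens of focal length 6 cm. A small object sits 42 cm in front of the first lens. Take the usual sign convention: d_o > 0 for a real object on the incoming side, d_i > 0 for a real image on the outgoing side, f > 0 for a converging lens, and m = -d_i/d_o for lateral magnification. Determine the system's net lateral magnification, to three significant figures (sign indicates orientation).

0.263

First lens: d_i1 = 1/(1/18.5 - 1/42) = 33.064 cm.
m_1 = -(33.064)/42 = -0.7872.
The intermediate image is 33.064 cm to the right of lens 1, so d_o2 = L - d_i1 = 57 - 33.064 = 23.936 cm.
Second lens: d_i2 = 1/(1/6 - 1/(23.936)) = 8.007 cm.
m_2 = -(8.007)/(23.936) = -0.3345.
Total m = m_1 x m_2 = (-0.7872)(-0.3345) = 0.2633.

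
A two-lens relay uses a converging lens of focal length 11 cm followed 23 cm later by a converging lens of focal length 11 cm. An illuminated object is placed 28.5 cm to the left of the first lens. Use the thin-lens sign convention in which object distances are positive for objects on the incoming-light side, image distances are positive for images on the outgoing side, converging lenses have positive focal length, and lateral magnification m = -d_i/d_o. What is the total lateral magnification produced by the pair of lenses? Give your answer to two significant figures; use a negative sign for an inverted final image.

Applying the thin-lens equation to the first lens, 1/11 = 1/28.5 + 1/d_i1, which gives d_i1 = 17.914 cm.
Its lateral magnification is m_1 = -d_i1/d_o1 = -(17.914)/28.5 = -0.6286.
Object distance for lens 2: d_o2 = 23 - 17.914 = 5.086 cm.
Applying the thin-lens equation again with f_2 = 11 cm and d_o2 = 5.086 cm gives d_i2 = -9.459 cm.
m_2 = -(-9.459)/(5.086) = 1.8599.
Overall magnification: m = m_1 m_2 = -1.1691.

-1.2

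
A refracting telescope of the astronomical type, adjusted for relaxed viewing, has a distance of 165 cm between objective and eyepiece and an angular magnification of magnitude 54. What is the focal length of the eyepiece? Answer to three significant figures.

3.00 cm

In normal adjustment the tube length equals f_obj + f_eye and |M| = f_obj/f_eye.
So f_obj = 54 f_eye and 54 f_eye + f_eye = 165 cm, giving f_eye = 165/55 = 3.000 cm and f_obj = 162.000 cm.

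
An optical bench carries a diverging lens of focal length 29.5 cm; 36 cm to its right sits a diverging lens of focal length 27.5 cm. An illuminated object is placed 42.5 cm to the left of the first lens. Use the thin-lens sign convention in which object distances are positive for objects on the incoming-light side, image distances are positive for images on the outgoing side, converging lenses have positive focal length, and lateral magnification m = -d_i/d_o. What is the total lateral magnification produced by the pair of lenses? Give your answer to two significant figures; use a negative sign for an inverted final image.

0.14

Lens 1: 1/d_i1 = 1/f_1 - 1/d_o1 = 1/(-29.5) - 1/42.5 = -0.05743 cm^-1, so d_i1 = -17.413 cm.
m_1 = -(-17.413)/42.5 = 0.4097.
The intermediate image is virtual, 17.413 cm to the left of lens 1, so d_o2 = L - d_i1 = 36 - (-17.413) = 53.413 cm.
Lens 2: 1/d_i2 = 1/f_2 - 1/d_o2 = 1/(-27.5) - 1/(53.413) = -0.05509 cm^-1, so d_i2 = -18.154 cm.
m_2 = -(-18.154)/(53.413) = 0.3399.
The system's lateral magnification is m_1 m_2 = (0.4097)(0.3399) = 0.1393.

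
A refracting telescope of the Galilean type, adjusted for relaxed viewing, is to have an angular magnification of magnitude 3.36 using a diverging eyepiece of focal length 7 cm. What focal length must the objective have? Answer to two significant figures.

|M| = f_obj/|f_eye|, so f_obj = |M| x |f_eye| = 3.36 x 7 = 23.520 cm.

24 cm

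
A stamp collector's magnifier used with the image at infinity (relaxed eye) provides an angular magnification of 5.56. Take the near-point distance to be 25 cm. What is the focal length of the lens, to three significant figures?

4.50 cm

For the image at infinity, M = D/f.
f = D/M = 25/5.56 = 4.496 cm.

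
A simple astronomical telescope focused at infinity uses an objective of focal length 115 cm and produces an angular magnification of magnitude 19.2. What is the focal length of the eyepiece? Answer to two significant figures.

|M| = f_obj/f_eye, so f_eye = f_obj/|M| = 115/19.2 = 5.990 cm.

6.0 cm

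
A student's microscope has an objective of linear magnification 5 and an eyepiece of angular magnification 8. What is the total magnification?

The overall magnification of a compound microscope is the product of the objective and eyepiece magnifications:
M = M_obj x M_eye = 5 x 8 = 40.

40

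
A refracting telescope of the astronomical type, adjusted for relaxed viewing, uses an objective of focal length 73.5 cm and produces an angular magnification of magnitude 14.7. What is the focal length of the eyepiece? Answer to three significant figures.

|M| = f_obj/f_eye, so f_eye = f_obj/|M| = 73.5/14.7 = 5.000 cm.

5.00 cm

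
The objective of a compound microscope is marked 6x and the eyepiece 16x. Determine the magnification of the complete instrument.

96

The overall magnification of a compound microscope is the product of the objective and eyepiece magnifications:
M = M_obj x M_eye = 6 x 16 = 96.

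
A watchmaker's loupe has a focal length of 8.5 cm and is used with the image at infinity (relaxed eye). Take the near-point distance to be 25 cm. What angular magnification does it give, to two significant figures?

2.9

M = D/f = 25/8.5 = 2.941.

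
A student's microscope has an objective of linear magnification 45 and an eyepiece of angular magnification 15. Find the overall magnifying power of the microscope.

675

The overall magnification of a compound microscope is the product of the objective and eyepiece magnifications:
M = M_obj x M_eye = 45 x 15 = 675.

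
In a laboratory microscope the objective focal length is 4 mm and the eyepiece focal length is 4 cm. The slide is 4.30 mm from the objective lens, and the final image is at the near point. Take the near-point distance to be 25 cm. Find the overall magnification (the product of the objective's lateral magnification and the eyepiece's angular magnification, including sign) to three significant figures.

Convert to cm: f_obj = 4 mm = 0.4 cm; d_o = 4.30 mm = 0.43 cm.
Objective: 1/d_i = 1/f_obj - 1/d_o = 1/0.4 - 1/0.43 = 0.17442 cm^-1, so d_i = 5.733 cm.
m_obj = -d_i/d_o = -5.733/0.43 = -13.333.
Eyepiece angular magnification (image at near point): M_eye = 1 + D/f_e = 1 + 25/4 = 7.250.
Overall M = m_obj x M_eye = (-13.333)(7.250) = -96.67.

-96.7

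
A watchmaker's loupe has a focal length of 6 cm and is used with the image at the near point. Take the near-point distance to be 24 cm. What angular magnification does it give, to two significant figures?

5.0

M = 1 + D/f = 1 + 24/6 = 5.000.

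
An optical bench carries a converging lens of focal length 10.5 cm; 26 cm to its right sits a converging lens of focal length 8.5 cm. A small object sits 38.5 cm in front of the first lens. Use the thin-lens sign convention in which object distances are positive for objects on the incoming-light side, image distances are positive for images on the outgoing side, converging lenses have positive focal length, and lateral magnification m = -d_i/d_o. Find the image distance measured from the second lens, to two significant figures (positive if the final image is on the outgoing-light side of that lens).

32 cm

First lens: d_i1 = 1/(1/10.5 - 1/38.5) = 14.438 cm.
The intermediate image is 14.438 cm to the right of lens 1, so d_o2 = L - d_i1 = 26 - 14.438 = 11.562 cm.
Second lens: d_i2 = 1/(1/8.5 - 1/(11.562)) = 32.092 cm.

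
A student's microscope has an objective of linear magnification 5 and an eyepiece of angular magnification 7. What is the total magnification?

35

The overall magnification of a compound microscope is the product of the objective and eyepiece magnifications:
M = M_obj x M_eye = 5 x 7 = 35.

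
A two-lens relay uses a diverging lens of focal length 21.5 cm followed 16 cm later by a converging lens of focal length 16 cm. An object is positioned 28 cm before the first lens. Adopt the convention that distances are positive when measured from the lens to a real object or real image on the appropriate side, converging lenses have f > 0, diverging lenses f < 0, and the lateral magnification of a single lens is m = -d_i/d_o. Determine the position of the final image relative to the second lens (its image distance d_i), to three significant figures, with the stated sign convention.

Lens 1: 1/d_i1 = 1/f_1 - 1/d_o1 = 1/(-21.5) - 1/28 = -0.08223 cm^-1, so d_i1 = -12.162 cm.
The intermediate image is virtual, 12.162 cm to the left of lens 1, so d_o2 = L - d_i1 = 16 - (-12.162) = 28.162 cm.
Lens 2: 1/d_i2 = 1/f_2 - 1/d_o2 = 1/16 - 1/(28.162) = 0.02699 cm^-1, so d_i2 = 37.050 cm.

37.0 cm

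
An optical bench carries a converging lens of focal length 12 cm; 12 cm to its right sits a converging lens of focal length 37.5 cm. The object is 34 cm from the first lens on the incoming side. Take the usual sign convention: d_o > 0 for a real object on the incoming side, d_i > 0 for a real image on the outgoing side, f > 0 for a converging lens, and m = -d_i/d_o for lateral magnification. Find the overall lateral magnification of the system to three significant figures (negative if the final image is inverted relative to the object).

Lens 1: 1/d_i1 = 1/f_1 - 1/d_o1 = 1/12 - 1/34 = 0.05392 cm^-1, so d_i1 = 18.545 cm.
m_1 = -(18.545)/34 = -0.5455.
Since 18.545 cm > 12 cm, the first image lies past the second lens and serves as a virtual object: d_o2 = L - d_i1 = -6.545 cm.
Lens 2: 1/d_i2 = 1/f_2 - 1/d_o2 = 1/37.5 - 1/(-6.545) = 0.17944 cm^-1, so d_i2 = 5.573 cm.
m_2 = -(5.573)/(-6.545) = 0.8514.
Overall magnification: m = m_1 m_2 = -0.4644.

-0.464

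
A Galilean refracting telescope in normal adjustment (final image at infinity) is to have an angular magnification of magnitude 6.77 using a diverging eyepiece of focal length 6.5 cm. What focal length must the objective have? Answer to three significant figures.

44.0 cm

|M| = f_obj/|f_eye|, so f_obj = |M| x |f_eye| = 6.77 x 6.5 = 44.005 cm.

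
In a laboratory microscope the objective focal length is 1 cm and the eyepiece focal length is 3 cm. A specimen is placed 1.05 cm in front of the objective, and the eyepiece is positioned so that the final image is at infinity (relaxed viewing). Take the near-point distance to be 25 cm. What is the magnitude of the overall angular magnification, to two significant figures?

Objective: 1/d_i = 1/f_obj - 1/d_o = 1/1 - 1/1.05 = 0.04762 cm^-1, so d_i = 21.000 cm.
m_obj = -d_i/d_o = -21.000/1.05 = -20.000.
Eyepiece angular magnification (image at infinity): M_eye = D/f_e = 25/3 = 8.333.
Overall M = m_obj x M_eye = (-20.000)(8.333) = -166.67.
|M| = 166.67.

170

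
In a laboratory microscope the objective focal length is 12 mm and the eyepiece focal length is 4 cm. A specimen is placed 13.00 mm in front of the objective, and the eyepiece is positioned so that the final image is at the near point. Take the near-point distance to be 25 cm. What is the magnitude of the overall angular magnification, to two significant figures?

87

Convert to cm: f_obj = 12 mm = 1.2 cm; d_o = 13.00 mm = 1.30 cm.
Objective: 1/d_i = 1/f_obj - 1/d_o = 1/1.2 - 1/1.30 = 0.06410 cm^-1, so d_i = 15.600 cm.
m_obj = -d_i/d_o = -15.600/1.30 = -12.000.
Eyepiece angular magnification (image at near point): M_eye = 1 + D/f_e = 1 + 25/4 = 7.250.
Overall M = m_obj x M_eye = (-12.000)(7.250) = -87.00.
|M| = 87.00.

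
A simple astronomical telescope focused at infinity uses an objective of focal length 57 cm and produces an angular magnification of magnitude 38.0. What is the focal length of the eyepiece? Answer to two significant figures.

|M| = f_obj/f_eye, so f_eye = f_obj/|M| = 57/38.0 = 1.500 cm.

1.5 cm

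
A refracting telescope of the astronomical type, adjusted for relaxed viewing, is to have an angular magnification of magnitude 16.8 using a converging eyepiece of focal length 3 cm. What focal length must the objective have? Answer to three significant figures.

50.4 cm

|M| = f_obj/|f_eye|, so f_obj = |M| x |f_eye| = 16.8 x 3 = 50.400 cm.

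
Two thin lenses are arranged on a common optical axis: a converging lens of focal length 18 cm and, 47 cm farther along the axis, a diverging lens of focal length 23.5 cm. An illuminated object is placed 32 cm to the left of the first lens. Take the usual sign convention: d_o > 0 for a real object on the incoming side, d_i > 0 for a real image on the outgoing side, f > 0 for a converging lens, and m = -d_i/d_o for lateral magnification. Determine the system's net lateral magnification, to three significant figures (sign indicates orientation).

-1.03

First lens: d_i1 = 1/(1/18 - 1/32) = 41.143 cm.
m_1 = -(41.143)/32 = -1.2857.
The intermediate image is 41.143 cm to the right of lens 1, so d_o2 = L - d_i1 = 47 - 41.143 = 5.857 cm.
Second lens: d_i2 = 1/(1/(-23.5) - 1/(5.857)) = -4.689 cm.
m_2 = -(-4.689)/(5.857) = 0.8005.
The system's lateral magnification is m_1 m_2 = (-1.2857)(0.8005) = -1.0292.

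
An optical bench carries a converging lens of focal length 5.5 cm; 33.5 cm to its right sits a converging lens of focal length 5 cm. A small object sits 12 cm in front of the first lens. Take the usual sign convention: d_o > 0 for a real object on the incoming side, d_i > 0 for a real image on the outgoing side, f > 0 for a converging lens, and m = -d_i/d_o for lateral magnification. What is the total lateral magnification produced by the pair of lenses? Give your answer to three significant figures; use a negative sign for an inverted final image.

0.231

First lens: d_i1 = 1/(1/5.5 - 1/12) = 10.154 cm.
m_1 = -(10.154)/12 = -0.8462.
The intermediate image is 10.154 cm to the right of lens 1, so d_o2 = L - d_i1 = 33.5 - 10.154 = 23.346 cm.
Second lens: d_i2 = 1/(1/5 - 1/(23.346)) = 6.363 cm.
m_2 = -(6.363)/(23.346) = -0.2725.
Total m = m_1 x m_2 = (-0.8462)(-0.2725) = 0.2306.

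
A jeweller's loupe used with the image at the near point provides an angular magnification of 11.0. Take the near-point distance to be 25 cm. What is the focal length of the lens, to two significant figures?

For the image at the near point, M = 1 + D/f.
f = D/(M - 1) = 25/(11.0 - 1) = 2.500 cm.

2.5 cm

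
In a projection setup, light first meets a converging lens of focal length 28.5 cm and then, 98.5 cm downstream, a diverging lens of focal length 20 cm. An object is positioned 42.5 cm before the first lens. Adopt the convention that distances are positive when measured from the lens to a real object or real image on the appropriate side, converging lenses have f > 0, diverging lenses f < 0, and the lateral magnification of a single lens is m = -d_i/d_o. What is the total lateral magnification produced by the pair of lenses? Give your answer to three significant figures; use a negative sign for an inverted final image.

Lens 1: 1/d_i1 = 1/f_1 - 1/d_o1 = 1/28.5 - 1/42.5 = 0.01156 cm^-1, so d_i1 = 86.518 cm.
m_1 = -(86.518)/42.5 = -2.0357.
The intermediate image is 86.518 cm to the right of lens 1, so d_o2 = L - d_i1 = 98.5 - 86.518 = 11.982 cm.
Lens 2: 1/d_i2 = 1/f_2 - 1/d_o2 = 1/(-20) - 1/(11.982) = -0.13346 cm^-1, so d_i2 = -7.493 cm.
m_2 = -(-7.493)/(11.982) = 0.6253.
Overall magnification: m = m_1 m_2 = -1.2730.

-1.27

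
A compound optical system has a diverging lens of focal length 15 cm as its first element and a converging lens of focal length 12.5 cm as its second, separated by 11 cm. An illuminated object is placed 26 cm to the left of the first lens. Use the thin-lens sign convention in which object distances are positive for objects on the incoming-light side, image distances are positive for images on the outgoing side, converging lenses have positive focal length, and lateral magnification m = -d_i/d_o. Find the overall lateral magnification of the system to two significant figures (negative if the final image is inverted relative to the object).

First lens: d_i1 = 1/(1/(-15) - 1/26) = -9.512 cm.
m_1 = -(-9.512)/26 = 0.3659.
The intermediate image is virtual, 9.512 cm to the left of lens 1, so d_o2 = L - d_i1 = 11 - (-9.512) = 20.512 cm.
Second lens: d_i2 = 1/(1/12.5 - 1/(20.512)) = 32.002 cm.
m_2 = -(32.002)/(20.512) = -1.5601.
The system's lateral magnification is m_1 m_2 = (0.3659)(-1.5601) = -0.5708.

-0.57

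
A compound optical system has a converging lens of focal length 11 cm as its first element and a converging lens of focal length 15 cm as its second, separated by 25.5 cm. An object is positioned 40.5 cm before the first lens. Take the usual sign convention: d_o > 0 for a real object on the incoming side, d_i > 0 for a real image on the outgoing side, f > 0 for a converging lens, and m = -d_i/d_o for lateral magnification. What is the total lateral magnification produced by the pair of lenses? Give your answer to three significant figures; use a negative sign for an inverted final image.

-1.22

Lens 1: 1/d_i1 = 1/f_1 - 1/d_o1 = 1/11 - 1/40.5 = 0.06622 cm^-1, so d_i1 = 15.102 cm.
m_1 = -(15.102)/40.5 = -0.3729.
The intermediate image is 15.102 cm to the right of lens 1, so d_o2 = L - d_i1 = 25.5 - 15.102 = 10.398 cm.
Lens 2: 1/d_i2 = 1/f_2 - 1/d_o2 = 1/15 - 1/(10.398) = -0.02950 cm^-1, so d_i2 = -33.895 cm.
m_2 = -(-33.895)/(10.398) = 3.2597.
Overall magnification: m = m_1 m_2 = -1.2155.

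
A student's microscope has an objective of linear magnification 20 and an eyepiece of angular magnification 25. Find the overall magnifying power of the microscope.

The overall magnification of a compound microscope is the product of the objective and eyepiece magnifications:
M = M_obj x M_eye = 20 x 25 = 500.

500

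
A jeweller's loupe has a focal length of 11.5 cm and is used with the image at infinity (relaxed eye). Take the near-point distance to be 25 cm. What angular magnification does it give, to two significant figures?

M = D/f = 25/11.5 = 2.174.

2.2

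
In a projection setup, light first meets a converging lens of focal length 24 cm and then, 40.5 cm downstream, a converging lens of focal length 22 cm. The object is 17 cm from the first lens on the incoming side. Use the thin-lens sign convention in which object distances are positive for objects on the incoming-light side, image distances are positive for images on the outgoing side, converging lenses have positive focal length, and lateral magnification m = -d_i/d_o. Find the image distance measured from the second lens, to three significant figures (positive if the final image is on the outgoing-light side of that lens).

28.3 cm

First lens: d_i1 = 1/(1/24 - 1/17) = -58.286 cm.
With d_i1 < 0 the first image is virtual and lies on the object side; the object distance for lens 2 is d_o2 = 40.5 - (-58.286) = 98.786 cm.
Second lens: d_i2 = 1/(1/22 - 1/(98.786)) = 28.303 cm.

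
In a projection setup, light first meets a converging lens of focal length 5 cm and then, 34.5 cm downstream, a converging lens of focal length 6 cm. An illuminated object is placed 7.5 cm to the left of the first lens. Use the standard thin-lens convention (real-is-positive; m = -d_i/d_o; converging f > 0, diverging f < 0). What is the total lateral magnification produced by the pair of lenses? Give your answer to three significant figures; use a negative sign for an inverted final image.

Lens 1: 1/d_i1 = 1/f_1 - 1/d_o1 = 1/5 - 1/7.5 = 0.06667 cm^-1, so d_i1 = 15.000 cm.
m_1 = -(15.000)/7.5 = -2.0000.
Object distance for lens 2: d_o2 = 34.5 - 15.000 = 19.500 cm.
Lens 2: 1/d_i2 = 1/f_2 - 1/d_o2 = 1/6 - 1/(19.500) = 0.11538 cm^-1, so d_i2 = 8.667 cm.
m_2 = -(8.667)/(19.500) = -0.4444.
Overall magnification: m = m_1 m_2 = 0.8889.

0.889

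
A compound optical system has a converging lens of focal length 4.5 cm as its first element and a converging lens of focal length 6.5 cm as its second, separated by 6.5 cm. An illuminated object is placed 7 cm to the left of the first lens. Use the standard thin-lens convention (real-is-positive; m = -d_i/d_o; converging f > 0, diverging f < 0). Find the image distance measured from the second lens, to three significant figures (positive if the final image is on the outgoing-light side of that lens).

First lens: d_i1 = 1/(1/4.5 - 1/7) = 12.600 cm.
Since 12.600 cm > 6.5 cm, the first image lies past the second lens and serves as a virtual object: d_o2 = L - d_i1 = -6.100 cm.
Second lens: d_i2 = 1/(1/6.5 - 1/(-6.100)) = 3.147 cm.

3.15 cm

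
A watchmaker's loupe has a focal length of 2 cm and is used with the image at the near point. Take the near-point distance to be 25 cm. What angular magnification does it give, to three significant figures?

13.5

M = 1 + D/f = 1 + 25/2 = 13.500.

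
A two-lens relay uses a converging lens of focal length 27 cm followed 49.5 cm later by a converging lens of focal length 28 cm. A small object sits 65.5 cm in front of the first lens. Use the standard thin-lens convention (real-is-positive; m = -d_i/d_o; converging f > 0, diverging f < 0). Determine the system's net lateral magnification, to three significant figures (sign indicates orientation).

-0.804

Applying the thin-lens equation to the first lens, 1/27 = 1/65.5 + 1/d_i1, which gives d_i1 = 45.935 cm.
Its lateral magnification is m_1 = -d_i1/d_o1 = -(45.935)/65.5 = -0.7013.
The intermediate image is 45.935 cm to the right of lens 1, so d_o2 = L - d_i1 = 49.5 - 45.935 = 3.565 cm.
Applying the thin-lens equation again with f_2 = 28 cm and d_o2 = 3.565 cm gives d_i2 = -4.085 cm.
m_2 = -(-4.085)/(3.565) = 1.1459.
Total m = m_1 x m_2 = (-0.7013)(1.1459) = -0.8036.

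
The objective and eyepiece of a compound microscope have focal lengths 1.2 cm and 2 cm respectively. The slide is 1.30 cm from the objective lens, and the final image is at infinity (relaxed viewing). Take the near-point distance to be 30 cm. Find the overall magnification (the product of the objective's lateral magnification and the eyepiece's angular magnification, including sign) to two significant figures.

-180

Objective: 1/d_i = 1/f_obj - 1/d_o = 1/1.2 - 1/1.30 = 0.06410 cm^-1, so d_i = 15.600 cm.
m_obj = -d_i/d_o = -15.600/1.30 = -12.000.
Eyepiece angular magnification (image at infinity): M_eye = D/f_e = 30/2 = 15.000.
Overall M = m_obj x M_eye = (-12.000)(15.000) = -180.00.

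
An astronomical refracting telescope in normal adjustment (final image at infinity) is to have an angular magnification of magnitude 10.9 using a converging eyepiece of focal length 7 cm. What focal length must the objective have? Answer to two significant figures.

76 cm

|M| = f_obj/|f_eye|, so f_obj = |M| x |f_eye| = 10.9 x 7 = 76.300 cm.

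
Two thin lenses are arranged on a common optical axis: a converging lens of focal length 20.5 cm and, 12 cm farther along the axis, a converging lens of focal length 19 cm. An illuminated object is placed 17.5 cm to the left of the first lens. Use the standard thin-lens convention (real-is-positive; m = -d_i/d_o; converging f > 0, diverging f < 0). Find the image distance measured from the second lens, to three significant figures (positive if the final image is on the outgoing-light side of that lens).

First lens: d_i1 = 1/(1/20.5 - 1/17.5) = -119.583 cm.
With d_i1 < 0 the first image is virtual and lies on the object side; the object distance for lens 2 is d_o2 = 12 - (-119.583) = 131.583 cm.
Second lens: d_i2 = 1/(1/19 - 1/(131.583)) = 22.207 cm.

22.2 cm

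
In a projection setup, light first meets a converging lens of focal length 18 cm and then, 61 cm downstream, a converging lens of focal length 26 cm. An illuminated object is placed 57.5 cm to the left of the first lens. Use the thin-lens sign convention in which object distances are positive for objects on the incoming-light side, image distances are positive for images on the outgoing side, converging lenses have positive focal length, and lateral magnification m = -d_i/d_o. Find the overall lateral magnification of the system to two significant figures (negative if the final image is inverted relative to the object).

First lens: d_i1 = 1/(1/18 - 1/57.5) = 26.203 cm.
m_1 = -(26.203)/57.5 = -0.4557.
The intermediate image is 26.203 cm to the right of lens 1, so d_o2 = L - d_i1 = 61 - 26.203 = 34.797 cm.
Second lens: d_i2 = 1/(1/26 - 1/(34.797)) = 102.840 cm.
m_2 = -(102.840)/(34.797) = -2.9554.
The system's lateral magnification is m_1 m_2 = (-0.4557)(-2.9554) = 1.3468.

1.3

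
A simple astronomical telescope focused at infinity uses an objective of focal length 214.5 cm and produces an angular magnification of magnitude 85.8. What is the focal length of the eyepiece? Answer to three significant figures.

2.50 cm

|M| = f_obj/f_eye, so f_eye = f_obj/|M| = 214.5/85.8 = 2.500 cm.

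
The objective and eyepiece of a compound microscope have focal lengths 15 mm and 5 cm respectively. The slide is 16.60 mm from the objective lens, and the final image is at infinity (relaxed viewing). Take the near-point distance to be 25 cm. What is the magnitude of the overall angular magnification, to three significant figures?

Convert to cm: f_obj = 15 mm = 1.5 cm; d_o = 16.60 mm = 1.66 cm.
Objective: 1/d_i = 1/f_obj - 1/d_o = 1/1.5 - 1/1.66 = 0.06426 cm^-1, so d_i = 15.563 cm.
m_obj = -d_i/d_o = -15.563/1.66 = -9.375.
Eyepiece angular magnification (image at infinity): M_eye = D/f_e = 25/5 = 5.000.
Overall M = m_obj x M_eye = (-9.375)(5.000) = -46.88.
|M| = 46.88.

46.9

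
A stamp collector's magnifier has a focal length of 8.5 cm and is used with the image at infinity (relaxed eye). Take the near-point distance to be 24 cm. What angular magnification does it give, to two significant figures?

M = D/f = 24/8.5 = 2.824.

2.8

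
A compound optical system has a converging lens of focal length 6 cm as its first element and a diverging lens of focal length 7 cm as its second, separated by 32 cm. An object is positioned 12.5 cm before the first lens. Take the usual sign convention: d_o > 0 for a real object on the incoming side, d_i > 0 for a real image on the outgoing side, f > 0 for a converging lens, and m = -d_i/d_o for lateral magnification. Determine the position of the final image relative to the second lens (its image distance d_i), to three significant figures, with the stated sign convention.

-5.22 cm

Lens 1: 1/d_i1 = 1/f_1 - 1/d_o1 = 1/6 - 1/12.5 = 0.08667 cm^-1, so d_i1 = 11.538 cm.
The intermediate image is 11.538 cm to the right of lens 1, so d_o2 = L - d_i1 = 32 - 11.538 = 20.462 cm.
Lens 2: 1/d_i2 = 1/f_2 - 1/d_o2 = 1/(-7) - 1/(20.462) = -0.19173 cm^-1, so d_i2 = -5.216 cm.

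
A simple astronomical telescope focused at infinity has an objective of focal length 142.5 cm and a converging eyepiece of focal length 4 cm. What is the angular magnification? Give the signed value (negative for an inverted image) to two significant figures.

-36

M = -f_obj/f_eye = -142.5/(4) = -35.625.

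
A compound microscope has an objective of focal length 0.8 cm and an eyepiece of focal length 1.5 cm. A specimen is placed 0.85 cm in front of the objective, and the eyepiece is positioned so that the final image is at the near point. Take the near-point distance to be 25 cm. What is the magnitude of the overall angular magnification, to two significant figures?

280

Objective: 1/d_i = 1/f_obj - 1/d_o = 1/0.8 - 1/0.85 = 0.07353 cm^-1, so d_i = 13.600 cm.
m_obj = -d_i/d_o = -13.600/0.85 = -16.000.
Eyepiece angular magnification (image at near point): M_eye = 1 + D/f_e = 1 + 25/1.5 = 17.667.
Overall M = m_obj x M_eye = (-16.000)(17.667) = -282.67.
|M| = 282.67.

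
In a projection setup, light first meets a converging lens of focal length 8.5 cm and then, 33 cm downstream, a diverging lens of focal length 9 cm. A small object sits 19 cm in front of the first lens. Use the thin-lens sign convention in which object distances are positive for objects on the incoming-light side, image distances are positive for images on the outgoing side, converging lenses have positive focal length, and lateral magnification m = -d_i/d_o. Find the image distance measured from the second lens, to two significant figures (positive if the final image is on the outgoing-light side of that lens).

First lens: d_i1 = 1/(1/8.5 - 1/19) = 15.381 cm.
The intermediate image is 15.381 cm to the right of lens 1, so d_o2 = L - d_i1 = 33 - 15.381 = 17.619 cm.
Second lens: d_i2 = 1/(1/(-9) - 1/(17.619)) = -5.957 cm.

-6.0 cm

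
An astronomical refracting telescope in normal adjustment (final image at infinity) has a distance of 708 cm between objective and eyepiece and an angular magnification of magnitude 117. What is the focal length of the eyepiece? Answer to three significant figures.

6.00 cm

In normal adjustment the tube length equals f_obj + f_eye and |M| = f_obj/f_eye.
So f_obj = 117 f_eye and 117 f_eye + f_eye = 708 cm, giving f_eye = 708/118 = 6.000 cm and f_obj = 702.000 cm.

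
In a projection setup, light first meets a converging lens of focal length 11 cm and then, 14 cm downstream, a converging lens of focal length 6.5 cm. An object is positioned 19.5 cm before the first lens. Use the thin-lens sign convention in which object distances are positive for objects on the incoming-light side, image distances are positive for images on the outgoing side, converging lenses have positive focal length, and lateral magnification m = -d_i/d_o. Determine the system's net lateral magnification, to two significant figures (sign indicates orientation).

Applying the thin-lens equation to the first lens, 1/11 = 1/19.5 + 1/d_i1, which gives d_i1 = 25.235 cm.
Its lateral magnification is m_1 = -d_i1/d_o1 = -(25.235)/19.5 = -1.2941.
Since 25.235 cm > 14 cm, the first image lies past the second lens and serves as a virtual object: d_o2 = L - d_i1 = -11.235 cm.
Applying the thin-lens equation again with f_2 = 6.5 cm and d_o2 = -11.235 cm gives d_i2 = 4.118 cm.
m_2 = -(4.118)/(-11.235) = 0.3665.
The system's lateral magnification is m_1 m_2 = (-1.2941)(0.3665) = -0.4743.

-0.47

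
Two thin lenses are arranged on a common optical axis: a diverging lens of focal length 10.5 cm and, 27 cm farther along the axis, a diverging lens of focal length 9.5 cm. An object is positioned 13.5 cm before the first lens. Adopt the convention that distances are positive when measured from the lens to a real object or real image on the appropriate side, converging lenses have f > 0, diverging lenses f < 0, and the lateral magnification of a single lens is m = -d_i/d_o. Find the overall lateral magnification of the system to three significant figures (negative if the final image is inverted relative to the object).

First lens: d_i1 = 1/(1/(-10.5) - 1/13.5) = -5.906 cm.
m_1 = -(-5.906)/13.5 = 0.4375.
With d_i1 < 0 the first image is virtual and lies on the object side; the object distance for lens 2 is d_o2 = 27 - (-5.906) = 32.906 cm.
Second lens: d_i2 = 1/(1/(-9.5) - 1/(32.906)) = -7.372 cm.
m_2 = -(-7.372)/(32.906) = 0.2240.
The system's lateral magnification is m_1 m_2 = (0.4375)(0.2240) = 0.0980.

0.0980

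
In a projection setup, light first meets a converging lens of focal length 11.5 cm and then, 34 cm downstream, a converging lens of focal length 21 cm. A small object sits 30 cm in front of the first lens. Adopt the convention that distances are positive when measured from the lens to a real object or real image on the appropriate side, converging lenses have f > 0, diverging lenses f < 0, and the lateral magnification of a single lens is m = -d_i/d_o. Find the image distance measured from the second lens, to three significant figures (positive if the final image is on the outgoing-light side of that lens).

First lens: d_i1 = 1/(1/11.5 - 1/30) = 18.649 cm.
The intermediate image is 18.649 cm to the right of lens 1, so d_o2 = L - d_i1 = 34 - 18.649 = 15.351 cm.
Second lens: d_i2 = 1/(1/21 - 1/(15.351)) = -57.072 cm.

-57.1 cm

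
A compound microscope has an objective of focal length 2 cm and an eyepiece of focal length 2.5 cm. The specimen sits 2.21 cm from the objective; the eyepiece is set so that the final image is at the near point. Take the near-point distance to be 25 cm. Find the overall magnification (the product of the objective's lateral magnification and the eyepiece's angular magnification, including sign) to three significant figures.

Objective: 1/d_i = 1/f_obj - 1/d_o = 1/2 - 1/2.21 = 0.04751 cm^-1, so d_i = 21.048 cm.
m_obj = -d_i/d_o = -21.048/2.21 = -9.524.
Eyepiece angular magnification (image at near point): M_eye = 1 + D/f_e = 1 + 25/2.5 = 11.000.
Overall M = m_obj x M_eye = (-9.524)(11.000) = -104.76.

-105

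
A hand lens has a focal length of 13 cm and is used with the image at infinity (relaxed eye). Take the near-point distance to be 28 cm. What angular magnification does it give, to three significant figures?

M = D/f = 28/13 = 2.154.

2.15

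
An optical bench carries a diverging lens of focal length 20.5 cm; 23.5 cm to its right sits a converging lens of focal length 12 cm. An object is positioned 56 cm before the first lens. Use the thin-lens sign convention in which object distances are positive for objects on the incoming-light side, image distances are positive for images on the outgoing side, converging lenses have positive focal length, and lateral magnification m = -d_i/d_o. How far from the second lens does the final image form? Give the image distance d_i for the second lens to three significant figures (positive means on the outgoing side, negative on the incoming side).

17.4 cm

Applying the thin-lens equation to the first lens, 1/(-20.5) = 1/56 + 1/d_i1, which gives d_i1 = -15.007 cm.
The intermediate image is virtual, 15.007 cm to the left of lens 1, so d_o2 = L - d_i1 = 23.5 - (-15.007) = 38.507 cm.
Applying the thin-lens equation again with f_2 = 12 cm and d_o2 = 38.507 cm gives d_i2 = 17.433 cm.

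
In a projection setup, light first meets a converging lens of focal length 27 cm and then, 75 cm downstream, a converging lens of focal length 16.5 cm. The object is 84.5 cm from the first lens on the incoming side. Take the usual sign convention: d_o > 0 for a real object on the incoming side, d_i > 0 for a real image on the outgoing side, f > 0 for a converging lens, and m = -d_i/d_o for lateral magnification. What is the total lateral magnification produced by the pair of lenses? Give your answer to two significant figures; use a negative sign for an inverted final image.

0.41

Applying the thin-lens equation to the first lens, 1/27 = 1/84.5 + 1/d_i1, which gives d_i1 = 39.678 cm.
Its lateral magnification is m_1 = -d_i1/d_o1 = -(39.678)/84.5 = -0.4696.
The intermediate image is 39.678 cm to the right of lens 1, so d_o2 = L - d_i1 = 75 - 39.678 = 35.322 cm.
Applying the thin-lens equation again with f_2 = 16.5 cm and d_o2 = 35.322 cm gives d_i2 = 30.965 cm.
m_2 = -(30.965)/(35.322) = -0.8766.
Overall magnification: m = m_1 m_2 = 0.4116.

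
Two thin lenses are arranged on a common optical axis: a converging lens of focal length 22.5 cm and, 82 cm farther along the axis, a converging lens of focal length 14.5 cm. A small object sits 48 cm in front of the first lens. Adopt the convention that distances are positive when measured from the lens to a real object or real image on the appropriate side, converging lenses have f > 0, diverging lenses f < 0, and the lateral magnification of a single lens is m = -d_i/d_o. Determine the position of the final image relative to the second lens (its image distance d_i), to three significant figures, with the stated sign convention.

Applying the thin-lens equation to the first lens, 1/22.5 = 1/48 + 1/d_i1, which gives d_i1 = 42.353 cm.
Object distance for lens 2: d_o2 = 82 - 42.353 = 39.647 cm.
Applying the thin-lens equation again with f_2 = 14.5 cm and d_o2 = 39.647 cm gives d_i2 = 22.861 cm.

22.9 cm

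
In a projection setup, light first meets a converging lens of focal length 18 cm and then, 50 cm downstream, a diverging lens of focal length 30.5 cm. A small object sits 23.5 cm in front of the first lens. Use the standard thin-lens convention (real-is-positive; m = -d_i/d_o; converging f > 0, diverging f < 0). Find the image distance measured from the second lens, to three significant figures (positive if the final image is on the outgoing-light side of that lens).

First lens: d_i1 = 1/(1/18 - 1/23.5) = 76.909 cm.
This image would form 76.909 cm past lens 1, i.e. 26.909 cm beyond lens 2, so it is a virtual object for lens 2: d_o2 = 50 - 76.909 = -26.909 cm.
Second lens: d_i2 = 1/(1/(-30.5) - 1/(-26.909)) = 228.557 cm.

229 cm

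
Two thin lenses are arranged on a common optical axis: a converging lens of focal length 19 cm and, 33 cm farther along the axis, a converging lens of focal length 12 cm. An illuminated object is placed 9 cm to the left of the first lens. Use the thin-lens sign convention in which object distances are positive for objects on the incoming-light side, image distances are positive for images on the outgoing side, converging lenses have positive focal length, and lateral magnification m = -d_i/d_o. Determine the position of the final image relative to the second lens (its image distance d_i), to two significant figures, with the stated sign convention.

Lens 1: 1/d_i1 = 1/f_1 - 1/d_o1 = 1/19 - 1/9 = -0.05848 cm^-1, so d_i1 = -17.100 cm.
With d_i1 < 0 the first image is virtual and lies on the object side; the object distance for lens 2 is d_o2 = 33 - (-17.100) = 50.100 cm.
Lens 2: 1/d_i2 = 1/f_2 - 1/d_o2 = 1/12 - 1/(50.100) = 0.06337 cm^-1, so d_i2 = 15.780 cm.

16 cm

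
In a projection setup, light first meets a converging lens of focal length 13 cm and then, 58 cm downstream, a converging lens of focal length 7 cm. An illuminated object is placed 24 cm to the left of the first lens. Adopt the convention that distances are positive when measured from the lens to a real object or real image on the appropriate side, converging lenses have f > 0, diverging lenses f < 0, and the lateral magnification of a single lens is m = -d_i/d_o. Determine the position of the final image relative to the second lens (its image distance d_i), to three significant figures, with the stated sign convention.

First lens: d_i1 = 1/(1/13 - 1/24) = 28.364 cm.
The intermediate image is 28.364 cm to the right of lens 1, so d_o2 = L - d_i1 = 58 - 28.364 = 29.636 cm.
Second lens: d_i2 = 1/(1/7 - 1/(29.636)) = 9.165 cm.

9.16 cm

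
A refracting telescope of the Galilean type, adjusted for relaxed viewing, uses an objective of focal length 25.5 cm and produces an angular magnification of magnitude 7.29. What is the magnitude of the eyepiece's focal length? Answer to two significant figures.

3.5 cm

|M| = f_obj/|f_eye|, so |f_eye| = f_obj/|M| = 25.5/7.29 = 3.498 cm.
(The eyepiece is diverging, so its signed focal length is -3.498 cm.)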